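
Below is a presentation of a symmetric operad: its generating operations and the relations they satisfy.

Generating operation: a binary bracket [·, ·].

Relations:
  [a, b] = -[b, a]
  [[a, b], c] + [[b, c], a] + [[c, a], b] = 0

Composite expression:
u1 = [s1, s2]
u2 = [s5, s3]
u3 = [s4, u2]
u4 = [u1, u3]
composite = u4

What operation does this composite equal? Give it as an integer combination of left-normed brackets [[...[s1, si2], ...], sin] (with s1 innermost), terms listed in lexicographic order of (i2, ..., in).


A multilinear Lie element is pinned by s1-initial words (s1 innermost).
Composite bracket: [[s1, s2], [s4, [s5, s3]]]
The bracket unfolds into 16 signed words via [a, b] = ab - ba (2^4 = 16).
Collect the words opening with s1:
  s1s2s3s5s4 (sign +1) contributes +[[[[s1, s2], s3], s5], s4]
  s1s2s4s3s5 (sign -1) contributes -[[[[s1, s2], s4], s3], s5]
  s1s2s4s5s3 (sign +1) contributes +[[[[s1, s2], s4], s5], s3]
  s1s2s5s3s4 (sign -1) contributes -[[[[s1, s2], s5], s3], s4]

[[[[s1, s2], s3], s5], s4] - [[[[s1, s2], s4], s3], s5] + [[[[s1, s2], s4], s5], s3] - [[[[s1, s2], s5], s3], s4]


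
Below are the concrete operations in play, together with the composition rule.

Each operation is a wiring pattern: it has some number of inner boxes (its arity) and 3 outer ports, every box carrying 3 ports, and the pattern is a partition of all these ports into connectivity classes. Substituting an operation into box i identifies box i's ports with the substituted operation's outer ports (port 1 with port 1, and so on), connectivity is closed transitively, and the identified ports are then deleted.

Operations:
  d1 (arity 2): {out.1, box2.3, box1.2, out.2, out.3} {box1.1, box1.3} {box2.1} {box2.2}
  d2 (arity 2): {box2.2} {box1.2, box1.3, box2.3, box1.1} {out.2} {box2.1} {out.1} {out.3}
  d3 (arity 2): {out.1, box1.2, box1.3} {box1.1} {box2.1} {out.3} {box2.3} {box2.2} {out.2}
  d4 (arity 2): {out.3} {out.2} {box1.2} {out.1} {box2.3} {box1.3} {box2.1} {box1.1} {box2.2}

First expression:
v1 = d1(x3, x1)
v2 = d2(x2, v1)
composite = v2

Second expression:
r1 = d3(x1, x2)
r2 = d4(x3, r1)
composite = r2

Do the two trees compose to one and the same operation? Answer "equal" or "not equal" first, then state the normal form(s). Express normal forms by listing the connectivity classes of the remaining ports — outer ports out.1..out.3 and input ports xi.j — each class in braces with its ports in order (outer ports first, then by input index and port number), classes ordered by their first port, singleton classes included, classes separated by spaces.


not equal: they reduce to {out.1} {out.2} {out.3} {x1.1} {x1.2} {x1.3, x2.1, x2.2, x2.3, x3.2} {x3.1, x3.3} and {out.1} {out.2} {out.3} {x1.1} {x1.2, x1.3} {x2.1} {x2.2} {x2.3} {x3.1} {x3.2} {x3.3}

The first composite normalizes to {out.1} {out.2} {out.3} {x1.1} {x1.2} {x1.3, x2.1, x2.2, x2.3, x3.2} {x3.1, x3.3}
The second composite normalizes to {out.1} {out.2} {out.3} {x1.1} {x1.2, x1.3} {x2.1} {x2.2} {x2.3} {x3.1} {x3.2} {x3.3}
The normal forms differ: not equal.


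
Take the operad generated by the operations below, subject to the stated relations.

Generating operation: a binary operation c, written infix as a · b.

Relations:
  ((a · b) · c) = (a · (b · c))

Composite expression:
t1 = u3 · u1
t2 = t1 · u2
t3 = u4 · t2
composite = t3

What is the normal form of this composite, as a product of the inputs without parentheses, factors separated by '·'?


u4 · u3 · u1 · u2

The c-tree's shape is irrelevant; the u-reading-order decides.
(u3 · u1) collapses to u3 · u1
((u3 · u1) · u2) collapses to u3 · u1 · u2
(u4 · ((u3 · u1) · u2)) collapses to u4 · u3 · u1 · u2


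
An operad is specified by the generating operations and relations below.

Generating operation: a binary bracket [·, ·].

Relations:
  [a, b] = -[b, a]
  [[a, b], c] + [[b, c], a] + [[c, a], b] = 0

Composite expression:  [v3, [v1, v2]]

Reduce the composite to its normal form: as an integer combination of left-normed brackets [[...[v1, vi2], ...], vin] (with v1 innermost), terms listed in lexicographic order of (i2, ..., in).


-[[v1, v2], v3]


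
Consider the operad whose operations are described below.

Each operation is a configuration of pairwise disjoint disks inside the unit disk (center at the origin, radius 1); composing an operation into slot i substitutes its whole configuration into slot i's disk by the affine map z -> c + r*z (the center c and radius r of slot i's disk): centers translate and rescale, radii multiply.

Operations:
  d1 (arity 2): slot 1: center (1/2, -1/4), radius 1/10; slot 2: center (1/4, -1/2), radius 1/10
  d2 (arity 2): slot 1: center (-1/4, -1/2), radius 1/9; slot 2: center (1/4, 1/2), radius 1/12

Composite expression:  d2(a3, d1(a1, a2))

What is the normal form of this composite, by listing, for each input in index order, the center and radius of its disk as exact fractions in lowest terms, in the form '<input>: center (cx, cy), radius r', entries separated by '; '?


a1: center (7/24, 23/48), radius 1/120; a2: center (13/48, 11/24), radius 1/120; a3: center (-1/4, -1/2), radius 1/9

Affine substitution under d2: radii multiply and a-centers shift.
a3: after 1 affine step, its disk has center (-1/4, -1/2), radius 1/9
a1: after 2 affine steps, its disk has center (7/24, 23/48), radius 1/120
a2: after 2 affine steps, its disk has center (13/48, 11/24), radius 1/120


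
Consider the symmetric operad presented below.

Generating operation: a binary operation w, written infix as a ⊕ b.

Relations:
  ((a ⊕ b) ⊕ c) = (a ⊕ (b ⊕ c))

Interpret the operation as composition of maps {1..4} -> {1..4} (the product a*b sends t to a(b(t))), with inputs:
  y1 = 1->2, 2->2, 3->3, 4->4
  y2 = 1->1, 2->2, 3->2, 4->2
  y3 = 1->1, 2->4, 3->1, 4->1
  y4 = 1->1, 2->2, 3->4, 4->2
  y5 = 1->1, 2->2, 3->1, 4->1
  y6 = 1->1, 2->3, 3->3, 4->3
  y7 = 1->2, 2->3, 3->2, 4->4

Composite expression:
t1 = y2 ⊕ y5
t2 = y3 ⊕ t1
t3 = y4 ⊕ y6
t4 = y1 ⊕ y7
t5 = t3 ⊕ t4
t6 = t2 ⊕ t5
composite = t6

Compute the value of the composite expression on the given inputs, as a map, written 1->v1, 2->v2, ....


1->1, 2->1, 3->1, 4->1

(y2 ⊕ y5) = 1->1, 2->2, 3->1, 4->1
(y3 ⊕ (y2 ⊕ y5)) = 1->1, 2->4, 3->1, 4->1
(y4 ⊕ y6) = 1->1, 2->4, 3->4, 4->4
(y1 ⊕ y7) = 1->2, 2->3, 3->2, 4->4
((y4 ⊕ y6) ⊕ (y1 ⊕ y7)) = 1->4, 2->4, 3->4, 4->4
((y3 ⊕ (y2 ⊕ y5)) ⊕ ((y4 ⊕ y6) ⊕ (y1 ⊕ y7))) = 1->1, 2->1, 3->1, 4->1


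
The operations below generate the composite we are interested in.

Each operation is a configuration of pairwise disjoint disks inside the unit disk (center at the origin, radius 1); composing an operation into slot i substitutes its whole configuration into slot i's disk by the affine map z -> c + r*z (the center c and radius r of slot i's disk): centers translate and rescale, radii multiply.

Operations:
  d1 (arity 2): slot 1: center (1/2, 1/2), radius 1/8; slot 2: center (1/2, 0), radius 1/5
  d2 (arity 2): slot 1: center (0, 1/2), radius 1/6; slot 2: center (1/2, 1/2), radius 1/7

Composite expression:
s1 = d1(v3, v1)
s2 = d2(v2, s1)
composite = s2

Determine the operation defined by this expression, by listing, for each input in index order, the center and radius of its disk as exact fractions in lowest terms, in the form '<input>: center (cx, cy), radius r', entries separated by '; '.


v1: center (4/7, 1/2), radius 1/35; v2: center (0, 1/2), radius 1/6; v3: center (4/7, 4/7), radius 1/56

Below d2, radii multiply path by path; the v-disk centers shift.
v2 passes through 1 substitution, ending at center (0, 1/2), radius 1/6
v3 passes through 2 substitutions, ending at center (4/7, 4/7), radius 1/56
v1 passes through 2 substitutions, ending at center (4/7, 1/2), radius 1/35


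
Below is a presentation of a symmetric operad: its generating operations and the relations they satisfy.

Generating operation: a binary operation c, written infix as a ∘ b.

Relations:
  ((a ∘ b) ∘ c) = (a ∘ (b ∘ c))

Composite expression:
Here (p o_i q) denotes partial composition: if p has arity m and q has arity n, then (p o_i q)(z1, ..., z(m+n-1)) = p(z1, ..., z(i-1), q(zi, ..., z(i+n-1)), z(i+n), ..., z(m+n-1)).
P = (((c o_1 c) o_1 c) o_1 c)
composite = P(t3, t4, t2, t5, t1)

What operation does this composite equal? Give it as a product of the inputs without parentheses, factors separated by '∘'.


t3 ∘ t4 ∘ t2 ∘ t5 ∘ t1

All parenthesizations of c agree; list the t-inputs left to right.
(t3 ∘ t4) linearizes to t3 ∘ t4
((t3 ∘ t4) ∘ t2) linearizes to t3 ∘ t4 ∘ t2
(((t3 ∘ t4) ∘ t2) ∘ t5) linearizes to t3 ∘ t4 ∘ t2 ∘ t5
((((t3 ∘ t4) ∘ t2) ∘ t5) ∘ t1) linearizes to t3 ∘ t4 ∘ t2 ∘ t5 ∘ t1


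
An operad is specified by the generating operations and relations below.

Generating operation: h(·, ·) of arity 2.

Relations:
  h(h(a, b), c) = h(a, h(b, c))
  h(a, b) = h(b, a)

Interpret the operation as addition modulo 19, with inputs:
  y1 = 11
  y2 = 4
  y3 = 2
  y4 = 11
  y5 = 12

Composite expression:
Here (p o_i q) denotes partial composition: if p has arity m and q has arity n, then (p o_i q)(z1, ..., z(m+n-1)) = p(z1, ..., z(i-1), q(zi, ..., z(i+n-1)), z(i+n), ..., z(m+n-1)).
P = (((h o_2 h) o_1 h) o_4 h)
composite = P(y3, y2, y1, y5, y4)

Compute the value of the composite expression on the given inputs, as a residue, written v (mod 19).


h(y3, y2) = 6
h(y5, y4) = 4
h(y1, h(y5, y4)) = 15
h(h(y3, y2), h(y1, h(y5, y4))) = 2

2 (mod 19)


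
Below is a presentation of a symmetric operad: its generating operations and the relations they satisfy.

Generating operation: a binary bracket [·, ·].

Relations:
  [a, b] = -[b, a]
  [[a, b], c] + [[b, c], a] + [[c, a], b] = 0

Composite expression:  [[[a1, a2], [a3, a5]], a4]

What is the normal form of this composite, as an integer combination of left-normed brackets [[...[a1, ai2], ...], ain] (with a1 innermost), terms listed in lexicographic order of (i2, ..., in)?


Left-normed coefficients sit on the a1-initial expansion words.
Composite bracket: [[[a1, a2], [a3, a5]], a4]
Full expansion: 16 signed words from ab - ba (2^4 = 16).
Coefficients come from the a1-initial words:
  the word a1a2a3a5a4 carries sign +1 and contributes +[[[[a1, a2], a3], a5], a4]
  the word a1a2a5a3a4 carries sign -1 and contributes -[[[[a1, a2], a5], a3], a4]

[[[[a1, a2], a3], a5], a4] - [[[[a1, a2], a5], a3], a4]


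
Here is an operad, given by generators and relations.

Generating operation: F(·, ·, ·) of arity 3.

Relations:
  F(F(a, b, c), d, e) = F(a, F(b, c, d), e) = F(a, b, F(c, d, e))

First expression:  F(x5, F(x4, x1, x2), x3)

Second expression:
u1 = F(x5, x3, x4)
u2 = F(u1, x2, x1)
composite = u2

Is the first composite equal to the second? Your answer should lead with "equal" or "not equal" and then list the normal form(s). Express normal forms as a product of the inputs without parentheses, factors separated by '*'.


not equal — first x5 * x4 * x1 * x2 * x3, second x5 * x3 * x4 * x2 * x1

In normal form, the first expression is x5 * x4 * x1 * x2 * x3
In normal form, the second expression is x5 * x3 * x4 * x2 * x1
They disagree, so not equal.


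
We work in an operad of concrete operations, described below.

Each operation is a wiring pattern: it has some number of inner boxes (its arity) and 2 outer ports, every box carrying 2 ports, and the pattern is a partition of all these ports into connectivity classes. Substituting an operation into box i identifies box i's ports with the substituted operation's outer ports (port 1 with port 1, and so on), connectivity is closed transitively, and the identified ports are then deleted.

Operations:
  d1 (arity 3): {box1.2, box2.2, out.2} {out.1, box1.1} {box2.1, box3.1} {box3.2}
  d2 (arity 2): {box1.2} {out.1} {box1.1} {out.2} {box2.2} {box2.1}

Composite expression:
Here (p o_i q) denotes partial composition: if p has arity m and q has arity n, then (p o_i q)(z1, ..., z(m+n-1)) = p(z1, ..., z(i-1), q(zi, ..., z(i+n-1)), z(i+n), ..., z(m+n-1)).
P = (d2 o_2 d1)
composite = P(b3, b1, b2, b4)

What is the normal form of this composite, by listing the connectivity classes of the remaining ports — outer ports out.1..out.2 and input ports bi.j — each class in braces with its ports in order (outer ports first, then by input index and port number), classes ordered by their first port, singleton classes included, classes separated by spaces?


{out.1} {out.2} {b1.1} {b1.2, b2.2} {b2.1, b4.1} {b3.1} {b3.2} {b4.2}

Two ports join when wires chain via d2-identified ports.
composing d1 on (b1, b2, b4), with out.j its own outer ports: {out.1, b1.1} {out.2, b1.2, b2.2} {b2.1, b4.1} {b4.2}
composing d2 on (b3, b1, b2, b4), with out.j its own outer ports: {out.1} {out.2} {b1.1} {b1.2, b2.2} {b2.1, b4.1} {b3.1} {b3.2} {b4.2}


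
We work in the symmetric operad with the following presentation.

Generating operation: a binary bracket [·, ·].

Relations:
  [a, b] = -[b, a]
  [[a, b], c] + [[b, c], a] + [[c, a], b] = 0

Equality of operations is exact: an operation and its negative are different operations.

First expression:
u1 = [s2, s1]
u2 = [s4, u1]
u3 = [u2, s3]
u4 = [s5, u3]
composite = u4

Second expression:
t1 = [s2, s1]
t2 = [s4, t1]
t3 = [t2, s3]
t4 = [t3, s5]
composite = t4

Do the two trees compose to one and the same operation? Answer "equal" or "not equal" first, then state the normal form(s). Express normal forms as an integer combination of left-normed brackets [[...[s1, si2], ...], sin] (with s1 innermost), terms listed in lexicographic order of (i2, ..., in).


not equal; the first gives -[[[[s1, s2], s4], s3], s5] and the second [[[[s1, s2], s4], s3], s5]

The first composite normalizes to -[[[[s1, s2], s4], s3], s5]
The second composite normalizes to [[[[s1, s2], s4], s3], s5]
The normal forms differ: not equal.


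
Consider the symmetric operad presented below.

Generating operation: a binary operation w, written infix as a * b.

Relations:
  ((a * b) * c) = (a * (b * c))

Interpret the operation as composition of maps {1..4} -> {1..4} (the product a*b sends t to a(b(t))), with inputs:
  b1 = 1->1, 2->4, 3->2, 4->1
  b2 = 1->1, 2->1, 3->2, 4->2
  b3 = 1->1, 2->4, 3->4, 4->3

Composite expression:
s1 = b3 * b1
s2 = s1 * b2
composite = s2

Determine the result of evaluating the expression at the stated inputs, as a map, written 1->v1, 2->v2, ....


(b3 * b1) = 1->1, 2->3, 3->4, 4->1
((b3 * b1) * b2) = 1->1, 2->1, 3->3, 4->3

1->1, 2->1, 3->3, 4->3


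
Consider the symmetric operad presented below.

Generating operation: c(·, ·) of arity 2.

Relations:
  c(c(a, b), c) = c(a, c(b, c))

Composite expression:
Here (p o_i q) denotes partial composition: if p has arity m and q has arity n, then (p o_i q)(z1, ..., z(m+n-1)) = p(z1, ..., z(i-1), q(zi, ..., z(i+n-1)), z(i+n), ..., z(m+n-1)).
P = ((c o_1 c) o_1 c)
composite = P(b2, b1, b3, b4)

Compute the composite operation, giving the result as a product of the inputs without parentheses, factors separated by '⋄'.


b2 ⋄ b1 ⋄ b3 ⋄ b4

Every regrouping of c is equal, so read the b-inputs in written order.
c(b2, b1) unparenthesizes to b2 ⋄ b1
c(c(b2, b1), b3) unparenthesizes to b2 ⋄ b1 ⋄ b3
c(c(c(b2, b1), b3), b4) unparenthesizes to b2 ⋄ b1 ⋄ b3 ⋄ b4


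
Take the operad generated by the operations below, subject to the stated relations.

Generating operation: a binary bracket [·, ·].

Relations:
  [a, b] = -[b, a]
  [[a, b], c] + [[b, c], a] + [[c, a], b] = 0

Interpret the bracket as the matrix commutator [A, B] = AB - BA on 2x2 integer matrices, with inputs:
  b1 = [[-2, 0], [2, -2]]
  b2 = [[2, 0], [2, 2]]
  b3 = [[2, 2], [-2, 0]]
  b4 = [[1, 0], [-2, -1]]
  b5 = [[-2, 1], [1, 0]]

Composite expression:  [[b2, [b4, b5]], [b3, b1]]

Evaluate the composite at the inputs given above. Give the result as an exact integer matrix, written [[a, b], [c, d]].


[[0, 0], [32, 0]]

[b4, b5] = [[2, 2], [2, -2]]
[b2, [b4, b5]] = [[-4, 0], [8, 4]]
[b3, b1] = [[4, 0], [-4, -4]]
[[b2, [b4, b5]], [b3, b1]] = [[0, 0], [32, 0]]


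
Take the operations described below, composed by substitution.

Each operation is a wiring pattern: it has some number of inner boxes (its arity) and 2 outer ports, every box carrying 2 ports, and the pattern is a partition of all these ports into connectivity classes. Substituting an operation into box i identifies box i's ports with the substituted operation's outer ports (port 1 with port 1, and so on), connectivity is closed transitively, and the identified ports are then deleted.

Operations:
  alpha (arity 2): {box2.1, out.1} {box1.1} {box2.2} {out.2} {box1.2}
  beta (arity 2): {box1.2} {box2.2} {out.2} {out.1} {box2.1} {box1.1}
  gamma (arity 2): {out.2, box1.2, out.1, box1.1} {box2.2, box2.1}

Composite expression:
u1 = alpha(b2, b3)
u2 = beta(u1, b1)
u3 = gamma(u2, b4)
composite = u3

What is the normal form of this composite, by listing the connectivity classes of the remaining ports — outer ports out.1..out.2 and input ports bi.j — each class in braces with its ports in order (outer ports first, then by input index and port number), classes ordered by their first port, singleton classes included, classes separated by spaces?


{out.1, out.2} {b1.1} {b1.2} {b2.1} {b2.2} {b3.1} {b3.2} {b4.1, b4.2}


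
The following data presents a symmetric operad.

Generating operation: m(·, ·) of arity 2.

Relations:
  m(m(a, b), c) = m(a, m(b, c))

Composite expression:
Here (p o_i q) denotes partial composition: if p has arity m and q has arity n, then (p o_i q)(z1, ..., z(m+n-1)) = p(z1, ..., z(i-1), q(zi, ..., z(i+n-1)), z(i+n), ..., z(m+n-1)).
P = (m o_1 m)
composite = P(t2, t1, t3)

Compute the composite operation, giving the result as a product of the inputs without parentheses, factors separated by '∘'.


All parenthesizations of m agree; list the t-inputs left to right.
m(t2, t1) flattens to t2 ∘ t1
m(m(t2, t1), t3) flattens to t2 ∘ t1 ∘ t3

t2 ∘ t1 ∘ t3


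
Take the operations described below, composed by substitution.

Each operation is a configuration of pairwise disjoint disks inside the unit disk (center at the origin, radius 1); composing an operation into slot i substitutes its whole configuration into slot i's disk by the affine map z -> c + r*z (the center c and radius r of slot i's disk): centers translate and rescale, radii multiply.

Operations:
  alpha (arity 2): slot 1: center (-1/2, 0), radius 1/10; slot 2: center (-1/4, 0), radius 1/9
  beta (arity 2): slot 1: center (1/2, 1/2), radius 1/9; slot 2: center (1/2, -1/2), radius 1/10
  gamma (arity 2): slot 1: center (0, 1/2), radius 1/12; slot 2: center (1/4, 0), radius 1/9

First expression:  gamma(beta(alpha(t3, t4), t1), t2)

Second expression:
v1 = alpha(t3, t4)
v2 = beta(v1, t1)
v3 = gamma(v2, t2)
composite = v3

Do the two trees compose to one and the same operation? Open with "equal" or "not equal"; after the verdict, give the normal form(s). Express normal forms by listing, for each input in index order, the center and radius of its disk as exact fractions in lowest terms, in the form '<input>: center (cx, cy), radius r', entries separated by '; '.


equal; the common form is t1: center (1/24, 11/24), radius 1/120; t2: center (1/4, 0), radius 1/9; t3: center (1/27, 13/24), radius 1/1080; t4: center (17/432, 13/24), radius 1/972

Reducing the first expression gives t1: center (1/24, 11/24), radius 1/120; t2: center (1/4, 0), radius 1/9; t3: center (1/27, 13/24), radius 1/1080; t4: center (17/432, 13/24), radius 1/972
Reducing the second expression gives t1: center (1/24, 11/24), radius 1/120; t2: center (1/4, 0), radius 1/9; t3: center (1/27, 13/24), radius 1/1080; t4: center (17/432, 13/24), radius 1/972
Identical normal forms: equal.


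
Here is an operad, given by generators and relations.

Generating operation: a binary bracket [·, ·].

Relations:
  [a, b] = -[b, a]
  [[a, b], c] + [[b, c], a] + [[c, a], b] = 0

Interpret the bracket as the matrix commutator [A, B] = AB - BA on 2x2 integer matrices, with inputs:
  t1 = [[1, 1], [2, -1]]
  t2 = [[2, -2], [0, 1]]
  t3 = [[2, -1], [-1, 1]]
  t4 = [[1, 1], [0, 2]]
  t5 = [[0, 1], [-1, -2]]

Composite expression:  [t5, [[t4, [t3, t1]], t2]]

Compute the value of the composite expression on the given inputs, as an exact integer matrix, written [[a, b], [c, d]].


[[13, 50], [24, -13]]

[t3, t1] = [[-1, 3], [-4, 1]]
[t4, [t3, t1]] = [[-4, -1], [-4, 4]]
[[t4, [t3, t1]], t2] = [[-8, 17], [-4, 8]]
[t5, [[t4, [t3, t1]], t2]] = [[13, 50], [24, -13]]


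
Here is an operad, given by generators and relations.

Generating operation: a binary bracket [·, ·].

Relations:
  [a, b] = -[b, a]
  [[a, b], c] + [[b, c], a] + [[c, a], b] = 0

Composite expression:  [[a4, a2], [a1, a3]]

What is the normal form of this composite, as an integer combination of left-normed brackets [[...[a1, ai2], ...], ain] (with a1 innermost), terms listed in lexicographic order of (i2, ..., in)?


[[[a1, a3], a2], a4] - [[[a1, a3], a4], a2]

Expand each bracket as ab - ba; the a1-initial words give the coefficients.
Composite bracket: [[a4, a2], [a1, a3]]
Applying ab - ba throughout gives 8 signed words (2^3 = 8).
Collect the words opening with a1:
  word a1a3a2a4 has sign +1, contributing +[[[a1, a3], a2], a4]
  word a1a3a4a2 has sign -1, contributing -[[[a1, a3], a4], a2]


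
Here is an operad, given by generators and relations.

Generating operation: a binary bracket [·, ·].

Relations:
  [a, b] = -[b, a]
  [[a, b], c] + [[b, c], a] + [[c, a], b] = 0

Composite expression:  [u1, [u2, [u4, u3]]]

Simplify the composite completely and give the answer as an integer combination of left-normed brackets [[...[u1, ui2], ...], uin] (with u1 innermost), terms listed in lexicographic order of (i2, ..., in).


In the tensor algebra, words opening u1 carry the u1-anchored form.
Composite bracket: [u1, [u2, [u4, u3]]]
Expanding via [a, b] = ab - ba: 8 signed words (2^3 = 8).
The u1-initial words carry the normal form:
  u1u2u3u4 (sign -1) contributes -[[[u1, u2], u3], u4]
  u1u2u4u3 (sign +1) contributes +[[[u1, u2], u4], u3]
  u1u3u4u2 (sign +1) contributes +[[[u1, u3], u4], u2]
  u1u4u3u2 (sign -1) contributes -[[[u1, u4], u3], u2]

-[[[u1, u2], u3], u4] + [[[u1, u2], u4], u3] + [[[u1, u3], u4], u2] - [[[u1, u4], u3], u2]


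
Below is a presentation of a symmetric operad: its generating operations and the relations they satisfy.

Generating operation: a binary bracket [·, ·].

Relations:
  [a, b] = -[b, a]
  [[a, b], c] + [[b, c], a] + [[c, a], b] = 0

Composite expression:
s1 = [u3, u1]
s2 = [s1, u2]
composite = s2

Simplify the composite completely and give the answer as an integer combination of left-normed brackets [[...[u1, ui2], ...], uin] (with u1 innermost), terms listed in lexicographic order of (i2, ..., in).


Left-normed coefficients sit on the u1-initial expansion words.
Composite bracket: [[u3, u1], u2]
The bracket unfolds into 4 signed words via [a, b] = ab - ba (2^2 = 4).
The u1-initial words carry the normal form:
  the word u1u3u2 carries sign -1 and contributes -[[u1, u3], u2]

-[[u1, u3], u2]


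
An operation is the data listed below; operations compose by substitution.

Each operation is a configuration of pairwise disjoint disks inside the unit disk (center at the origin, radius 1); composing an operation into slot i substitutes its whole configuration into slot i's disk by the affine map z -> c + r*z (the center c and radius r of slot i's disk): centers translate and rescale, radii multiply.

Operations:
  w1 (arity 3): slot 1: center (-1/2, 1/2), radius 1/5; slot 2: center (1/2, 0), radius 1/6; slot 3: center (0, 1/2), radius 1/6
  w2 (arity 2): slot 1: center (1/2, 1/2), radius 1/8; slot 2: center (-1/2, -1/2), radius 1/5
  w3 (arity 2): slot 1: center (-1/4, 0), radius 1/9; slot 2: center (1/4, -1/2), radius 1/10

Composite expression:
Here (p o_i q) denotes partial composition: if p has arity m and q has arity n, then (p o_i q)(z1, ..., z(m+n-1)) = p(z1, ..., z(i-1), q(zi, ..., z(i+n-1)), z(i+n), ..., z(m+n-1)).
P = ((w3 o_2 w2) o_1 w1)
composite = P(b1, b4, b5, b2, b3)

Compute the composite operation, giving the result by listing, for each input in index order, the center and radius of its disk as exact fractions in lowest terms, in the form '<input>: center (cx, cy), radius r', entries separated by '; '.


b1: center (-11/36, 1/18), radius 1/45; b2: center (3/10, -9/20), radius 1/80; b3: center (1/5, -11/20), radius 1/50; b4: center (-7/36, 0), radius 1/54; b5: center (-1/4, 1/18), radius 1/54


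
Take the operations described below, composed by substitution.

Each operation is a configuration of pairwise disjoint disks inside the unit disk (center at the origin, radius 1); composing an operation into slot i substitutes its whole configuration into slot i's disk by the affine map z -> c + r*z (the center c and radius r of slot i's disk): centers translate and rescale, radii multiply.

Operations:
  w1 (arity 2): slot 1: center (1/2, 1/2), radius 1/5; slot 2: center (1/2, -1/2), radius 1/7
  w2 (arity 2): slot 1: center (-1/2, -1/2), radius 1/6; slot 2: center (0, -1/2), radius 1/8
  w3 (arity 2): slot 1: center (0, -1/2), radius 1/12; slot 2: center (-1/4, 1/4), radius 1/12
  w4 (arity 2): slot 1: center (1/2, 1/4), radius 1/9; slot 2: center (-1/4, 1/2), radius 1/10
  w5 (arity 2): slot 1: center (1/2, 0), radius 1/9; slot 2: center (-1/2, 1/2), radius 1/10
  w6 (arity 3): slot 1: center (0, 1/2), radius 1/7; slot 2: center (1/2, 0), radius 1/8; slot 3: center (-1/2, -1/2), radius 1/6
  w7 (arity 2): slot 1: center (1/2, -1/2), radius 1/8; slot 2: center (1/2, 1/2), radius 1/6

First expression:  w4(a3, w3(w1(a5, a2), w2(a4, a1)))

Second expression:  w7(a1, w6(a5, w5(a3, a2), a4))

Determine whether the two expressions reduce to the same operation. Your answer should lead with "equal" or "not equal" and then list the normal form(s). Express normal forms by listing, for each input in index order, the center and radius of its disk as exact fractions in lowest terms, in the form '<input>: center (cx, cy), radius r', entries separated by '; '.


not equal; first: a1: center (-11/40, 25/48), radius 1/960; a2: center (-59/240, 107/240), radius 1/840; a3: center (1/2, 1/4), radius 1/9; a4: center (-67/240, 25/48), radius 1/720; a5: center (-59/240, 109/240), radius 1/600; second: a1: center (1/2, -1/2), radius 1/8; a2: center (55/96, 49/96), radius 1/480; a3: center (19/32, 1/2), radius 1/432; a4: center (5/12, 5/12), radius 1/36; a5: center (1/2, 7/12), radius 1/42

The first expression reduces to a1: center (-11/40, 25/48), radius 1/960; a2: center (-59/240, 107/240), radius 1/840; a3: center (1/2, 1/4), radius 1/9; a4: center (-67/240, 25/48), radius 1/720; a5: center (-59/240, 109/240), radius 1/600
The second expression reduces to a1: center (1/2, -1/2), radius 1/8; a2: center (55/96, 49/96), radius 1/480; a3: center (19/32, 1/2), radius 1/432; a4: center (5/12, 5/12), radius 1/36; a5: center (1/2, 7/12), radius 1/42
No match — not equal.


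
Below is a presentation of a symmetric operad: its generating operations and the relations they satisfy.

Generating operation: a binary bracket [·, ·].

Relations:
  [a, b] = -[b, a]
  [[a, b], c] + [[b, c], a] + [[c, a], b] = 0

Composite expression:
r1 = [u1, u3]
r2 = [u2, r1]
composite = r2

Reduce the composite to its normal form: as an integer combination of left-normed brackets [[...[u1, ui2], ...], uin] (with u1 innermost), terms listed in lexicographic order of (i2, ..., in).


In the tensor algebra, words opening u1 carry the u1-anchored form.
Composite bracket: [u2, [u1, u3]]
The bracket unfolds into 4 signed words via [a, b] = ab - ba (2^2 = 4).
The u1-initial words carry the normal form:
  word u1u3u2 has sign -1, contributing -[[u1, u3], u2]

-[[u1, u3], u2]


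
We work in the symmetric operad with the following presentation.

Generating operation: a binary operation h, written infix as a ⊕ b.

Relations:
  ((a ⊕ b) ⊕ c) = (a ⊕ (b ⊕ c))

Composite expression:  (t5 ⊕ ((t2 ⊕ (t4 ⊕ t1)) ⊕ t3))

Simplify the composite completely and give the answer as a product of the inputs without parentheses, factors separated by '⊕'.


t5 ⊕ t2 ⊕ t4 ⊕ t1 ⊕ t3

Key point: h is associative — brackets drop, the t-order remains.
(t4 ⊕ t1) reduces to t4 ⊕ t1
(t2 ⊕ (t4 ⊕ t1)) reduces to t2 ⊕ t4 ⊕ t1
((t2 ⊕ (t4 ⊕ t1)) ⊕ t3) reduces to t2 ⊕ t4 ⊕ t1 ⊕ t3
(t5 ⊕ ((t2 ⊕ (t4 ⊕ t1)) ⊕ t3)) reduces to t5 ⊕ t2 ⊕ t4 ⊕ t1 ⊕ t3


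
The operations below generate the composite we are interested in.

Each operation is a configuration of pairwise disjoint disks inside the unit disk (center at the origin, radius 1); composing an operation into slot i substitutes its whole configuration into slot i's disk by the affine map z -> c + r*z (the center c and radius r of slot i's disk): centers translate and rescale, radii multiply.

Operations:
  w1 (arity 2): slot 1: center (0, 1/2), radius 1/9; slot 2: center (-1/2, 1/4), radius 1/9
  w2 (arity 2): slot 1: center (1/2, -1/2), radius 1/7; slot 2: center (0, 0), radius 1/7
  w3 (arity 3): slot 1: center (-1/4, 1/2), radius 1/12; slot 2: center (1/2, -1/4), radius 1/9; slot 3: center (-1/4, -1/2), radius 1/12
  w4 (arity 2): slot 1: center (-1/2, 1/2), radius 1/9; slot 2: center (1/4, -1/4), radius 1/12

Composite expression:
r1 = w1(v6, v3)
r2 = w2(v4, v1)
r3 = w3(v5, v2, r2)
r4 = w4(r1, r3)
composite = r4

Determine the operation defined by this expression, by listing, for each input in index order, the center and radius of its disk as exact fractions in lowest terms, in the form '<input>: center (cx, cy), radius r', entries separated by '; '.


v1: center (11/48, -7/24), radius 1/1008; v2: center (7/24, -13/48), radius 1/108; v3: center (-5/9, 19/36), radius 1/81; v4: center (67/288, -85/288), radius 1/1008; v5: center (11/48, -5/24), radius 1/144; v6: center (-1/2, 5/9), radius 1/81


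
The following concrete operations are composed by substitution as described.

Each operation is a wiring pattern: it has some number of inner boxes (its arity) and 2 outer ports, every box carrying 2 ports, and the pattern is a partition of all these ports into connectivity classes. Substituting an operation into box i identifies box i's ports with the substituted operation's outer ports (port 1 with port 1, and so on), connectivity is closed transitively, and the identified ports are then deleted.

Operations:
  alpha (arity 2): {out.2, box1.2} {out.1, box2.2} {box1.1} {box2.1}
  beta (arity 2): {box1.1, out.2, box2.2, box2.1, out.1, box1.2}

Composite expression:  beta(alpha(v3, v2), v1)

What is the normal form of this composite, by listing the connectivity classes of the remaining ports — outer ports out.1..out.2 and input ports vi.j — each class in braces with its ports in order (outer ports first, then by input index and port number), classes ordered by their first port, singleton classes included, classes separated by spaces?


{out.1, out.2, v1.1, v1.2, v2.2, v3.2} {v2.1} {v3.1}


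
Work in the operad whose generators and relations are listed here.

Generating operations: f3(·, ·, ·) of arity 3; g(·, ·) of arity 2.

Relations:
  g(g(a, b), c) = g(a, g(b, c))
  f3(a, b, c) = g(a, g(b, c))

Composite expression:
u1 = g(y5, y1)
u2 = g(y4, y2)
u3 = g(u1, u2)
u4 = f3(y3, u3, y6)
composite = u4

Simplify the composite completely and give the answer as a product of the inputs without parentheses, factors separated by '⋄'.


All parenthesizations of f3 agree; list the y-inputs left to right.
g(y5, y1) collapses to y5 ⋄ y1
g(y4, y2) collapses to y4 ⋄ y2
g(g(y5, y1), g(y4, y2)) collapses to y5 ⋄ y1 ⋄ y4 ⋄ y2
f3(y3, g(g(y5, y1), g(y4, y2)), y6) collapses to y3 ⋄ y5 ⋄ y1 ⋄ y4 ⋄ y2 ⋄ y6

y3 ⋄ y5 ⋄ y1 ⋄ y4 ⋄ y2 ⋄ y6


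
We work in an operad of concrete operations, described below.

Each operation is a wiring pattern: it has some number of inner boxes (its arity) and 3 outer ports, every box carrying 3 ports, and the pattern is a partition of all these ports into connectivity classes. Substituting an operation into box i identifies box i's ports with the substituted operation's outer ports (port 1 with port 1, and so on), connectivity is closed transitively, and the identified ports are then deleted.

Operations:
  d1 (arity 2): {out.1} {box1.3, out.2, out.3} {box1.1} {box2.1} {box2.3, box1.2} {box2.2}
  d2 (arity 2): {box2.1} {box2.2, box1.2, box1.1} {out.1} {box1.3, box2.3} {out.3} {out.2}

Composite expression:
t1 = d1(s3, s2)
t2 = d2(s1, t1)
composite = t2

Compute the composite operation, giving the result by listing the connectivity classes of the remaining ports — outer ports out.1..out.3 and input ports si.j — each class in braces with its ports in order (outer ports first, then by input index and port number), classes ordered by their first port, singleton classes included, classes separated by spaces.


{out.1} {out.2} {out.3} {s1.1, s1.2, s1.3, s3.3} {s2.1} {s2.2} {s2.3, s3.2} {s3.1}

Reachability decides: close wires over d2-identified ports.
after d1, the pattern on (s3, s2) reads {out.1} {out.2, out.3, s3.3} {s2.1} {s2.2} {s2.3, s3.2} {s3.1} (out.j = its outer ports)
after d2, the pattern on (s1, s3, s2) reads {out.1} {out.2} {out.3} {s1.1, s1.2, s1.3, s3.3} {s2.1} {s2.2} {s2.3, s3.2} {s3.1} (out.j = its outer ports)


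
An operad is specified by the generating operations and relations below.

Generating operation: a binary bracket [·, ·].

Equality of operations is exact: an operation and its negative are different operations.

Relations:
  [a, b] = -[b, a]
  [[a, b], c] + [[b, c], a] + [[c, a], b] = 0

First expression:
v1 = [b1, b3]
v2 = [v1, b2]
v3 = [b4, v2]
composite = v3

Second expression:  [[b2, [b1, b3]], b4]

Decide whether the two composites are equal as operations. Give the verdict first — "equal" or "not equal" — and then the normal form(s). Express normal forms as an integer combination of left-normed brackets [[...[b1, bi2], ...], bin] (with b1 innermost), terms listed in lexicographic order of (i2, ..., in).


In normal form, the first expression is -[[[b1, b3], b2], b4]
In normal form, the second expression is -[[[b1, b3], b2], b4]
One common form — equal.

equal; the common form is -[[[b1, b3], b2], b4]


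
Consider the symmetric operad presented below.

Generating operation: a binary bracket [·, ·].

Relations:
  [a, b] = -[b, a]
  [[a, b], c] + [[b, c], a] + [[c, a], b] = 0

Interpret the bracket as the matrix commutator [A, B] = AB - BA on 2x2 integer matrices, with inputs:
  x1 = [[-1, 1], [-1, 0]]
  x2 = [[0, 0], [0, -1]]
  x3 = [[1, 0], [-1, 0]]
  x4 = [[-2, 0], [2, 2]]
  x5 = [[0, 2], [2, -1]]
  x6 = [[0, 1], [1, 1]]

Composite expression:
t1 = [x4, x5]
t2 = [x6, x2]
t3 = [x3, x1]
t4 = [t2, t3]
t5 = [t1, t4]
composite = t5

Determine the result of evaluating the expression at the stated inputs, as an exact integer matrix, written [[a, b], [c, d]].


[x4, x5] = [[-4, -8], [10, 4]]
[x6, x2] = [[0, -1], [1, 0]]
[x3, x1] = [[1, 1], [2, -1]]
[[x6, x2], [x3, x1]] = [[-3, 2], [2, 3]]
[[x4, x5], [[x6, x2], [x3, x1]]] = [[-36, -64], [-44, 36]]

[[-36, -64], [-44, 36]]


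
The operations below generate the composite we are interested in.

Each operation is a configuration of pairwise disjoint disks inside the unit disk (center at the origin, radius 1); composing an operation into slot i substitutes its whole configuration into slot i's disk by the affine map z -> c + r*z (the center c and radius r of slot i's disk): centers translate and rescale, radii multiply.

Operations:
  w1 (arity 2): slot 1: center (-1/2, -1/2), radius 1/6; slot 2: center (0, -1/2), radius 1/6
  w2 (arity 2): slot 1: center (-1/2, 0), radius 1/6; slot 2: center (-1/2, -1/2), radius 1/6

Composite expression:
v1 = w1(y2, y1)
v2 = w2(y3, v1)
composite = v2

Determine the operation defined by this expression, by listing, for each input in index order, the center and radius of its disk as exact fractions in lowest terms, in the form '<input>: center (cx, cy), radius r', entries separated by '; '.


y1: center (-1/2, -7/12), radius 1/36; y2: center (-7/12, -7/12), radius 1/36; y3: center (-1/2, 0), radius 1/6

Only the slot chain above each y matters under w2; compose those maps.
tracing y3 down its 1-map path: center (-1/2, 0), radius 1/6
tracing y2 down its 2-map path: center (-7/12, -7/12), radius 1/36
tracing y1 down its 2-map path: center (-1/2, -7/12), radius 1/36


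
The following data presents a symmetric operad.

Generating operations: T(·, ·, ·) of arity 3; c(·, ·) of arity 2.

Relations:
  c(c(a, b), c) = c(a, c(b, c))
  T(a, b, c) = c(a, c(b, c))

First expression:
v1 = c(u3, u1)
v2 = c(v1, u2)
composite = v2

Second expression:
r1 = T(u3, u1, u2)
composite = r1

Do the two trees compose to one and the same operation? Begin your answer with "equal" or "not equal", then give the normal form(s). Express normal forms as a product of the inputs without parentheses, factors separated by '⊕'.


equal — both sides give u3 ⊕ u1 ⊕ u2

The first expression reduces to u3 ⊕ u1 ⊕ u2
The second expression reduces to u3 ⊕ u1 ⊕ u2
The forms coincide; equal.


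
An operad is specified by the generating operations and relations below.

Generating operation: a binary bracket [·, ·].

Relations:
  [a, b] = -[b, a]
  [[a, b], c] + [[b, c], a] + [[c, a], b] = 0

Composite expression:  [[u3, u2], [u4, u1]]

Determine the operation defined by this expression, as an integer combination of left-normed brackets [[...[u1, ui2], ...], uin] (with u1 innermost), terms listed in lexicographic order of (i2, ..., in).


-[[[u1, u4], u2], u3] + [[[u1, u4], u3], u2]

In the tensor algebra, words opening u1 carry the u1-anchored form.
Composite bracket: [[u3, u2], [u4, u1]]
Full expansion: 8 signed words from ab - ba (2^3 = 8).
Only words starting with u1 matter:
  the word u1u4u2u3 carries sign -1 and contributes -[[[u1, u4], u2], u3]
  the word u1u4u3u2 carries sign +1 and contributes +[[[u1, u4], u3], u2]


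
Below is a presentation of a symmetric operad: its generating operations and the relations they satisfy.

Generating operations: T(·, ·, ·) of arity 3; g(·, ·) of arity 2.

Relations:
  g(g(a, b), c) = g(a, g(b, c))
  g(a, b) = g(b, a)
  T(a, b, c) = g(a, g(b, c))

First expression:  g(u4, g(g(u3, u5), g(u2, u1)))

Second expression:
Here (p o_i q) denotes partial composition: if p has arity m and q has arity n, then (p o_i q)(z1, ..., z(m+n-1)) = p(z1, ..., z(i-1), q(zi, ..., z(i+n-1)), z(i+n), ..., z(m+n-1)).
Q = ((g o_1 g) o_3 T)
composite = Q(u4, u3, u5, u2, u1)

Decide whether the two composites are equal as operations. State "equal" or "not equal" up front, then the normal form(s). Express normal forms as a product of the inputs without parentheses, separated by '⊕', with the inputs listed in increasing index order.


equal: each reduces to u1 ⊕ u2 ⊕ u3 ⊕ u4 ⊕ u5


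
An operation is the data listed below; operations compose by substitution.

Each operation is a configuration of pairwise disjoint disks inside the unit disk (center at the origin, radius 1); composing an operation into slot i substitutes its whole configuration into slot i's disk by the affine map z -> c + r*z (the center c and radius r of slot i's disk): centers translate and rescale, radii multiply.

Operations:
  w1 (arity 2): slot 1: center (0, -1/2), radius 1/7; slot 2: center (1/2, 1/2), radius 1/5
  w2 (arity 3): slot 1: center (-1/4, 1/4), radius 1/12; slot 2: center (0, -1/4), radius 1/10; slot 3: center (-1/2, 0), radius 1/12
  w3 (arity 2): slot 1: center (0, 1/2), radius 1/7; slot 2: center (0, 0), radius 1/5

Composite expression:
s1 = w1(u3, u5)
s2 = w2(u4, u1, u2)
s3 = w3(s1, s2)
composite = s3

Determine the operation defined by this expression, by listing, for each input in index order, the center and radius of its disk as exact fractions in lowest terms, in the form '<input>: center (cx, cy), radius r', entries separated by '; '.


u1: center (0, -1/20), radius 1/50; u2: center (-1/10, 0), radius 1/60; u3: center (0, 3/7), radius 1/49; u4: center (-1/20, 1/20), radius 1/60; u5: center (1/14, 4/7), radius 1/35

Affine substitution under w3: radii multiply and u-centers shift.
for u3, the 2-step affine chain lands on center (0, 3/7), radius 1/49
for u5, the 2-step affine chain lands on center (1/14, 4/7), radius 1/35
for u4, the 2-step affine chain lands on center (-1/20, 1/20), radius 1/60
for u1, the 2-step affine chain lands on center (0, -1/20), radius 1/50
for u2, the 2-step affine chain lands on center (-1/10, 0), radius 1/60
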